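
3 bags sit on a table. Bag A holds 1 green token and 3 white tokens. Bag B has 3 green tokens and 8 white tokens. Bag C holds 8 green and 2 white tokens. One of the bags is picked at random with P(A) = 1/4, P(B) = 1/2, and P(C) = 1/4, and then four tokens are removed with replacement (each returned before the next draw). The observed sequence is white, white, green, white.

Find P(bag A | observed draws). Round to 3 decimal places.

The likelihood of the observed sequence under each hypothesis: P(data | bag A) = (3/4)(3/4)(1/4)(3/4) = 0.10547; P(data | bag B) = (8/11)(8/11)(3/11)(8/11) = 0.10491; P(data | bag C) = (2/10)(2/10)(8/10)(2/10) = 0.0064.
Weighting by the prior gives 1/4 · 0.10547 = 0.026367, 1/2 · 0.10491 = 0.052455, 1/4 · 0.0064 = 0.0016; with total 0.080423.
By Bayes' rule, P(bag A | data) = (0.026367) / (0.080423) = 0.32786.

0.328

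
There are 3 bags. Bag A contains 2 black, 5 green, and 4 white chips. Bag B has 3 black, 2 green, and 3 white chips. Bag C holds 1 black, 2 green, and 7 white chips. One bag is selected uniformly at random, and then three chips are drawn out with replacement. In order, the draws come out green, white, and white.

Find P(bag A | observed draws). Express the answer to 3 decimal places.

The likelihood of the observed sequence under each hypothesis: P(data | bag A) = (5/11)(4/11)(4/11) = 0.060105; P(data | bag B) = (2/8)(3/8)(3/8) = 0.035156; P(data | bag C) = (2/10)(7/10)(7/10) = 0.098.
The prior-weighted likelihoods are 1/3 · 0.060105 = 0.020035, 1/3 · 0.035156 = 0.011719, 1/3 · 0.098 = 0.032667; these sum to 0.06442.
Therefore the posterior P(bag A | data) = (0.020035) / (0.06442) = 0.311.

0.311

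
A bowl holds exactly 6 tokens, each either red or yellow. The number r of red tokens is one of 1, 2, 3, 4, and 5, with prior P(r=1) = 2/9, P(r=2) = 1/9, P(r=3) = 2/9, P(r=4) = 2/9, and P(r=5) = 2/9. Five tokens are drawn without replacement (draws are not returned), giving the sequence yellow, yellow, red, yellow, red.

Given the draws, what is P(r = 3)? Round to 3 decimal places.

0.600

Compute the likelihood of the observed sequence for each case: P(data | r = 1) = (5/6)(4/5)(1/4)(3/3)(0/2) = 0; P(data | r = 2) = (4/6)(3/5)(2/4)(2/3)(1/2) = 1/15; P(data | r = 3) = (3/6)(2/5)(3/4)(1/3)(2/2) = 1/20; P(data | r = 4) = (2/6)(1/5)(4/4)(0/3) = 0; P(data | r = 5) = (1/6)(0/5) = 0.
Weighting by the prior gives 2/9 · 0 = 0, 1/9 · 1/15 = 1/135, 2/9 · 1/20 = 1/90, 2/9 · 0 = 0, 2/9 · 0 = 0; these sum to 1/54.
By Bayes' rule, P(r = 3 | data) = (1/90) / (1/54) = 3/5.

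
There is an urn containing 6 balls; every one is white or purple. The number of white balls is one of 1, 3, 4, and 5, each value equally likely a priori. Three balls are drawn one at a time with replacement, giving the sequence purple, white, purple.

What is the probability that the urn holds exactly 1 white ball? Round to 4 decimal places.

The likelihood of the observed sequence under each hypothesis: P(data | r = 1) = (5/6)(1/6)(5/6) = 25/216; P(data | r = 3) = (3/6)(3/6)(3/6) = 1/8; P(data | r = 4) = (2/6)(4/6)(2/6) = 2/27; P(data | r = 5) = (1/6)(5/6)(1/6) = 5/216.
Weighting by the prior gives 1/4 · 25/216 = 25/864, 1/4 · 1/8 = 1/32, 1/4 · 2/27 = 1/54, 1/4 · 5/216 = 5/864; summing to 73/864.
Hence P(r = 1 | data) = (25/864) / (73/864) = 25/73.

0.3425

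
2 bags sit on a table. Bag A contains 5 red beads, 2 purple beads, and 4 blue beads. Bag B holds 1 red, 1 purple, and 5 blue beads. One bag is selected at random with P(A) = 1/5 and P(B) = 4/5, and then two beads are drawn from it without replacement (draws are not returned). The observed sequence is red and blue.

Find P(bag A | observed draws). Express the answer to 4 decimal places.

0.2763

Under each hypothesis, the probability of the observed sequence is: P(data | bag A) = (5/11)(4/10) = 0.18182; P(data | bag B) = (1/7)(5/6) = 0.11905.
Weighting by the prior gives 1/5 · 0.18182 = 0.036364, 4/5 · 0.11905 = 0.095238; these sum to 0.1316.
Therefore the posterior P(bag A | data) = (0.036364) / (0.1316) = 0.27632.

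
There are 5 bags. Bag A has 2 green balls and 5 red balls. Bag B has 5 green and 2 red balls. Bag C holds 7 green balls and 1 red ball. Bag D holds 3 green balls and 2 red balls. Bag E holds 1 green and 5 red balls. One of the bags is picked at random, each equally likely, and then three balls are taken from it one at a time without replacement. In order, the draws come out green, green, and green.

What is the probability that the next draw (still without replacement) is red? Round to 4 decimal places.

For each hypothesis, P(data | H) works out to: P(data | bag A) = (2/7)(1/6)(0/5) = 0; P(data | bag B) = (5/7)(4/6)(3/5) = 0.28571; P(data | bag C) = (7/8)(6/7)(5/6) = 0.625; P(data | bag D) = (3/5)(2/4)(1/3) = 0.1; P(data | bag E) = (1/6)(0/5) = 0.
Weighting by the prior gives 1/5 · 0 = 0, 1/5 · 0.28571 = 0.057143, 1/5 · 0.625 = 0.125, 1/5 · 0.1 = 0.02, 1/5 · 0 = 0; these sum to 0.20214.
The posterior is then P(bag A | data) = 0, P(bag B | data) = 0.28269, P(bag C | data) = 0.61837, P(bag D | data) = 0.09894, P(bag E | data) = 0.
Averaging over the posterior, P(red next | data) = (1/2)(0.28269) + (1/5)(0.61837) + (1)(0.09894) = 0.36396.

0.3640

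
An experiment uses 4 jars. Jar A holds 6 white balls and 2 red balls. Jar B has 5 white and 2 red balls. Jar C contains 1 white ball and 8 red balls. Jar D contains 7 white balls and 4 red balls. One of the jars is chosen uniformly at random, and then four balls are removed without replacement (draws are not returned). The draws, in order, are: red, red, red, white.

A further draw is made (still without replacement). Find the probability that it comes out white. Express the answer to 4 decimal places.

0.1374

For each hypothesis, P(data | H) works out to: P(data | jar A) = (2/8)(1/7)(0/6) = 0; P(data | jar B) = (2/7)(1/6)(0/5) = 0; P(data | jar C) = (8/9)(7/8)(6/7)(1/6) = 0.11111; P(data | jar D) = (4/11)(3/10)(2/9)(7/8) = 0.021212.
Multiplying each by its prior: 1/4 · 0 = 0, 1/4 · 0 = 0, 1/4 · 0.11111 = 0.027778, 1/4 · 0.021212 = 0.005303; with total 0.033081.
Normalising, the posterior is P(jar A | data) = 0, P(jar B | data) = 0, P(jar C | data) = 0.83969, P(jar D | data) = 0.16031.
So P(white next | data) = Σ P(white next | H) P(H | data) = (0)(0.83969) + (6/7)(0.16031) = 0.1374.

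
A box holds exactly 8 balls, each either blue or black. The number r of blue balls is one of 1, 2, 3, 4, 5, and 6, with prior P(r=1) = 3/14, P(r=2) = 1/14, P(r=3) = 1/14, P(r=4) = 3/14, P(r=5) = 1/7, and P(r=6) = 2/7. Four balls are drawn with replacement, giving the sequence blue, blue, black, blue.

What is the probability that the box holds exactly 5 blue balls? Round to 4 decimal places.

0.2174

For each hypothesis, P(data | H) works out to: P(data | r = 1) = (1/8)(1/8)(7/8)(1/8) = 0.001709; P(data | r = 2) = (2/8)(2/8)(6/8)(2/8) = 0.011719; P(data | r = 3) = (3/8)(3/8)(5/8)(3/8) = 0.032959; P(data | r = 4) = (4/8)(4/8)(4/8)(4/8) = 0.0625; P(data | r = 5) = (5/8)(5/8)(3/8)(5/8) = 0.091553; P(data | r = 6) = (6/8)(6/8)(2/8)(6/8) = 0.10547.
The prior-weighted likelihoods are 3/14 · 0.001709 = 0.00036621, 1/14 · 0.011719 = 0.00083705, 1/14 · 0.032959 = 0.0023542, 3/14 · 0.0625 = 0.013393, 1/7 · 0.091553 = 0.013079, 2/7 · 0.10547 = 0.030134; with total 0.060163.
So P(r = 5 | data) = (0.013079) / (0.060163) = 0.21739.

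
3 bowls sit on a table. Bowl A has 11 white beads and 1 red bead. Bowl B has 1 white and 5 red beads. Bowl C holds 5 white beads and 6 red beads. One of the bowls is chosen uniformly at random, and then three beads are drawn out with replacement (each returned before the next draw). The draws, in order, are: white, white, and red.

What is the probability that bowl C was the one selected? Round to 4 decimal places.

0.5474

Compute the likelihood of the observed sequence for each case: P(data | bowl A) = (11/12)(11/12)(1/12) = 0.070023; P(data | bowl B) = (1/6)(1/6)(5/6) = 0.023148; P(data | bowl C) = (5/11)(5/11)(6/11) = 0.1127.
Weighting by the prior gives 1/3 · 0.070023 = 0.023341, 1/3 · 0.023148 = 0.007716, 1/3 · 0.1127 = 0.037566; summing to 0.068623.
By Bayes' rule, P(bowl C | data) = (0.037566) / (0.068623) = 0.54742.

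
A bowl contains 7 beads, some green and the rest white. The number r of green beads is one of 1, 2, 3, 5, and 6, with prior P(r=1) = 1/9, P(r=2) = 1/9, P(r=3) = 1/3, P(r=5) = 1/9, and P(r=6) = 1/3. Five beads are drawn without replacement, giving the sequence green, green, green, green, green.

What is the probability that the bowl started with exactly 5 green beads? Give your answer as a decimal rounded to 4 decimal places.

Under each hypothesis, the probability of the observed sequence is: P(data | r = 1) = (1/7)(0/6) = 0; P(data | r = 2) = (2/7)(1/6)(0/5) = 0; P(data | r = 3) = (3/7)(2/6)(1/5)(0/4) = 0; P(data | r = 5) = (5/7)(4/6)(3/5)(2/4)(1/3) = 1/21; P(data | r = 6) = (6/7)(5/6)(4/5)(3/4)(2/3) = 2/7.
Weighting by the prior gives 1/9 · 0 = 0, 1/9 · 0 = 0, 1/3 · 0 = 0, 1/9 · 1/21 = 1/189, 1/3 · 2/7 = 2/21; these sum to 19/189.
So P(r = 5 | data) = (1/189) / (19/189) = 1/19.

0.0526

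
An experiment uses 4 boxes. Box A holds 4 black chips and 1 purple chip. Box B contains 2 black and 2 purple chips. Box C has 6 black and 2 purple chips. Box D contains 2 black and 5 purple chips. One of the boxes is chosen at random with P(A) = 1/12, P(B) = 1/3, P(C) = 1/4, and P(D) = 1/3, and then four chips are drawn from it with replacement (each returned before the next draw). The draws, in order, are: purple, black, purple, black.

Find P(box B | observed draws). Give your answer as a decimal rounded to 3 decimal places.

0.456

The likelihood of the observed sequence under each hypothesis: P(data | box A) = (1/5)(4/5)(1/5)(4/5) = 0.0256; P(data | box B) = (2/4)(2/4)(2/4)(2/4) = 0.0625; P(data | box C) = (2/8)(6/8)(2/8)(6/8) = 0.035156; P(data | box D) = (5/7)(2/7)(5/7)(2/7) = 0.041649.
Weighting by the prior gives 1/12 · 0.0256 = 0.0021333, 1/3 · 0.0625 = 0.020833, 1/4 · 0.035156 = 0.0087891, 1/3 · 0.041649 = 0.013883; summing to 0.045639.
Hence P(box B | data) = (0.020833) / (0.045639) = 0.45648.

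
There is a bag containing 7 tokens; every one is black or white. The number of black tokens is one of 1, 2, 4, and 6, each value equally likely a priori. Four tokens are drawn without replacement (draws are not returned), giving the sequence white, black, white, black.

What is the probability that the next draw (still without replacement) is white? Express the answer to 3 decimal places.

For each hypothesis, P(data | H) works out to: P(data | r = 1) = (6/7)(1/6)(5/5)(0/4) = 0; P(data | r = 2) = (5/7)(2/6)(4/5)(1/4) = 1/21; P(data | r = 4) = (3/7)(4/6)(2/5)(3/4) = 3/35; P(data | r = 6) = (1/7)(6/6)(0/5) = 0.
The prior-weighted likelihoods are 1/4 · 0 = 0, 1/4 · 1/21 = 1/84, 1/4 · 3/35 = 3/140, 1/4 · 0 = 0; these sum to 1/30.
Normalising, the posterior is P(r = 1 | data) = 0, P(r = 2 | data) = 5/14, P(r = 4 | data) = 9/14, P(r = 6 | data) = 0.
The predictive probability is P(white next | data) = (1)(5/14) + (1/3)(9/14) = 4/7.

0.571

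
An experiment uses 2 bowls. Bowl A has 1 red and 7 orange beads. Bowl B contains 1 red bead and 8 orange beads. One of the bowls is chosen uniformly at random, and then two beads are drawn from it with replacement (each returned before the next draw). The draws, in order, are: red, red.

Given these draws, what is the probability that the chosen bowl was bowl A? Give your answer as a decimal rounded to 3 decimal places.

For each hypothesis, P(data | H) works out to: P(data | bowl A) = (1/8)(1/8) = 0.015625; P(data | bowl B) = (1/9)(1/9) = 0.012346.
Weighting by the prior gives 1/2 · 0.015625 = 0.0078125, 1/2 · 0.012346 = 0.0061728; these sum to 0.013985.
By Bayes' rule, P(bowl A | data) = (0.0078125) / (0.013985) = 0.55862.

0.559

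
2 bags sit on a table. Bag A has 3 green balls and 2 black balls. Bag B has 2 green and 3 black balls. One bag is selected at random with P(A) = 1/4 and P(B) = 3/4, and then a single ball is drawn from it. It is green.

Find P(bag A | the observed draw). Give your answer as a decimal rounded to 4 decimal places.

Compute the likelihood of this draw for each case: P(data | bag A) = (3/5) = 3/5; P(data | bag B) = (2/5) = 2/5.
Multiplying each by its prior: 1/4 · 3/5 = 3/20, 3/4 · 2/5 = 3/10; with total 9/20.
So P(bag A | data) = (3/20) / (9/20) = 1/3.

0.3333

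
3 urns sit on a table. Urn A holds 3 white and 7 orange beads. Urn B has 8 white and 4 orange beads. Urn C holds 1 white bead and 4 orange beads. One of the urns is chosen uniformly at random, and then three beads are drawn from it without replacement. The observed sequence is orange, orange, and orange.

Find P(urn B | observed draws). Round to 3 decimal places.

The likelihood of the observed sequence under each hypothesis: P(data | urn A) = (7/10)(6/9)(5/8) = 0.29167; P(data | urn B) = (4/12)(3/11)(2/10) = 0.018182; P(data | urn C) = (4/5)(3/4)(2/3) = 0.4.
The prior-weighted likelihoods are 1/3 · 0.29167 = 0.097222, 1/3 · 0.018182 = 0.0060606, 1/3 · 0.4 = 0.13333; with total 0.23662.
By Bayes' rule, P(urn B | data) = (0.0060606) / (0.23662) = 0.025614.

0.026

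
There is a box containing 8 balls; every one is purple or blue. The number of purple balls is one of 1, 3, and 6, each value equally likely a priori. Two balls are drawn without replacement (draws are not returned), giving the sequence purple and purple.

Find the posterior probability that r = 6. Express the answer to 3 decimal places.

0.833

Under each hypothesis, the probability of the observed sequence is: P(data | r = 1) = (1/8)(0/7) = 0; P(data | r = 3) = (3/8)(2/7) = 3/28; P(data | r = 6) = (6/8)(5/7) = 15/28.
Multiplying each by its prior: 1/3 · 0 = 0, 1/3 · 3/28 = 1/28, 1/3 · 15/28 = 5/28; summing to 3/14.
Hence P(r = 6 | data) = (5/28) / (3/14) = 5/6.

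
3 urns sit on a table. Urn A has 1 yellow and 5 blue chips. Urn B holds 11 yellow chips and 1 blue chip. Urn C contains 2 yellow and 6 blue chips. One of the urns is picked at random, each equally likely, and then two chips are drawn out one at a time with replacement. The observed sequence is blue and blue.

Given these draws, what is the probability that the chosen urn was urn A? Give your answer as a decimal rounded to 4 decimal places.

0.5495

For each hypothesis, P(data | H) works out to: P(data | urn A) = (5/6)(5/6) = 25/36; P(data | urn B) = (1/12)(1/12) = 1/144; P(data | urn C) = (6/8)(6/8) = 9/16.
Weighting by the prior gives 1/3 · 25/36 = 25/108, 1/3 · 1/144 = 1/432, 1/3 · 9/16 = 3/16; these sum to 91/216.
Hence P(urn A | data) = (25/108) / (91/216) = 50/91.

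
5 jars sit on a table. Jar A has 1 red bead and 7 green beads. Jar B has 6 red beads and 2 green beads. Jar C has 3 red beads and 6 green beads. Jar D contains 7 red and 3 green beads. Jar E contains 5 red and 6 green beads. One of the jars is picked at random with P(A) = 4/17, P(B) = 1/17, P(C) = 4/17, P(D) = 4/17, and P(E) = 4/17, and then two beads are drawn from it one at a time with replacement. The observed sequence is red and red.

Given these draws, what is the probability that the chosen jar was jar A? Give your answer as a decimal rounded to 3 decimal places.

For each hypothesis, P(data | H) works out to: P(data | jar A) = (1/8)(1/8) = 0.015625; P(data | jar B) = (6/8)(6/8) = 0.5625; P(data | jar C) = (3/9)(3/9) = 0.11111; P(data | jar D) = (7/10)(7/10) = 0.49; P(data | jar E) = (5/11)(5/11) = 0.20661.
The prior-weighted likelihoods are 4/17 · 0.015625 = 0.0036765, 1/17 · 0.5625 = 0.033088, 4/17 · 0.11111 = 0.026144, 4/17 · 0.49 = 0.11529, 4/17 · 0.20661 = 0.048614; summing to 0.22682.
Therefore the posterior P(jar A | data) = (0.0036765) / (0.22682) = 0.016209.

0.016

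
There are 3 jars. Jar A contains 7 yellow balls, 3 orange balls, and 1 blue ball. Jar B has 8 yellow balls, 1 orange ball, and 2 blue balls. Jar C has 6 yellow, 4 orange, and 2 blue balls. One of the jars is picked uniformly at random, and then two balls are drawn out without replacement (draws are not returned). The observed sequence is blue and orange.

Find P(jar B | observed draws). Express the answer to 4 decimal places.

0.1714

Under each hypothesis, the probability of the observed sequence is: P(data | jar A) = (1/11)(3/10) = 3/110; P(data | jar B) = (2/11)(1/10) = 1/55; P(data | jar C) = (2/12)(4/11) = 2/33.
Multiplying each by its prior: 1/3 · 3/110 = 1/110, 1/3 · 1/55 = 1/165, 1/3 · 2/33 = 2/99; with total 7/198.
Therefore the posterior P(jar B | data) = (1/165) / (7/198) = 6/35.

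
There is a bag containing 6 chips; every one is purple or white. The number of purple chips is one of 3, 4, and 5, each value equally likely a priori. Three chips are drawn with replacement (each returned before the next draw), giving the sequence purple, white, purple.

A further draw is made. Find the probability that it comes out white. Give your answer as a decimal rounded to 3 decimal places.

0.337

Compute the likelihood of the observed sequence for each case: P(data | r = 3) = (3/6)(3/6)(3/6) = 1/8; P(data | r = 4) = (4/6)(2/6)(4/6) = 4/27; P(data | r = 5) = (5/6)(1/6)(5/6) = 25/216.
Multiplying each by its prior: 1/3 · 1/8 = 1/24, 1/3 · 4/27 = 4/81, 1/3 · 25/216 = 25/648; with total 7/54.
Dividing through by the total gives posterior P(r = 3 | data) = 9/28, P(r = 4 | data) = 8/21, P(r = 5 | data) = 25/84.
Averaging over the posterior, P(white next | data) = (1/2)(9/28) + (1/3)(8/21) + (1/6)(25/84) = 85/252.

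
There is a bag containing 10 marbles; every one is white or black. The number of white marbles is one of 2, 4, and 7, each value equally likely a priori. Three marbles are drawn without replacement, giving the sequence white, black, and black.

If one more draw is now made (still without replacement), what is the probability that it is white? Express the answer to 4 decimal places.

For each hypothesis, P(data | H) works out to: P(data | r = 2) = (2/10)(8/9)(7/8) = 0.15556; P(data | r = 4) = (4/10)(6/9)(5/8) = 0.16667; P(data | r = 7) = (7/10)(3/9)(2/8) = 0.058333.
Multiplying each by its prior: 1/3 · 0.15556 = 0.051852, 1/3 · 0.16667 = 0.055556, 1/3 · 0.058333 = 0.019444; these sum to 0.12685.
Dividing through by the total gives posterior P(r = 2 | data) = 0.40876, P(r = 4 | data) = 0.43796, P(r = 7 | data) = 0.15328.
The predictive probability is P(white next | data) = (1/7)(0.40876) + (3/7)(0.43796) + (6/7)(0.15328) = 0.37748.

0.3775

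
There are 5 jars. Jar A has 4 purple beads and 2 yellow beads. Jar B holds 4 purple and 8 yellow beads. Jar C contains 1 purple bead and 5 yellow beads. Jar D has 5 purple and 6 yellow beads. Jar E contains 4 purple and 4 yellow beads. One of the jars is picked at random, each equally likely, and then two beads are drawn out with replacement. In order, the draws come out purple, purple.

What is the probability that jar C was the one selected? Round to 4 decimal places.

Compute the likelihood of the observed sequence for each case: P(data | jar A) = (4/6)(4/6) = 4/9; P(data | jar B) = (4/12)(4/12) = 1/9; P(data | jar C) = (1/6)(1/6) = 1/36; P(data | jar D) = (5/11)(5/11) = 25/121; P(data | jar E) = (4/8)(4/8) = 1/4.
Multiplying each by its prior: 1/5 · 4/9 = 4/45, 1/5 · 1/9 = 1/45, 1/5 · 1/36 = 1/180, 1/5 · 25/121 = 5/121, 1/5 · 1/4 = 1/20; these sum to 151/726.
By Bayes' rule, P(jar C | data) = (1/180) / (151/726) = 121/4530.

0.0267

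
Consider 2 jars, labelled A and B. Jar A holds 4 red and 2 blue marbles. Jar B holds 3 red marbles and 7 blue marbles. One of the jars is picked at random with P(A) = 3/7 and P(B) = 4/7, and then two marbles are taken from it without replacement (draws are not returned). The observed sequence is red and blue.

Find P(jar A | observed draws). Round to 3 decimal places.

0.462

Under each hypothesis, the probability of the observed sequence is: P(data | jar A) = (4/6)(2/5) = 4/15; P(data | jar B) = (3/10)(7/9) = 7/30.
The prior-weighted likelihoods are 3/7 · 4/15 = 4/35, 4/7 · 7/30 = 2/15; these sum to 26/105.
So P(jar A | data) = (4/35) / (26/105) = 6/13.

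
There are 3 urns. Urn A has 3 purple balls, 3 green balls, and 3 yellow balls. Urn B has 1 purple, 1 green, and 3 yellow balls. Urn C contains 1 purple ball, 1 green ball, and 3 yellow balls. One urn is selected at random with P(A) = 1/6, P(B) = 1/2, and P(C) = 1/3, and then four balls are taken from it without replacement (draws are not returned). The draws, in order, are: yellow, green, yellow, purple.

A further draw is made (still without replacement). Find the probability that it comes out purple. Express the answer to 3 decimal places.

0.027

Compute the likelihood of the observed sequence for each case: P(data | urn A) = (3/9)(3/8)(2/7)(3/6) = 1/56; P(data | urn B) = (3/5)(1/4)(2/3)(1/2) = 1/20; P(data | urn C) = (3/5)(1/4)(2/3)(1/2) = 1/20.
The prior-weighted likelihoods are 1/6 · 1/56 = 1/336, 1/2 · 1/20 = 1/40, 1/3 · 1/20 = 1/60; summing to 5/112.
The posterior is then P(urn A | data) = 1/15, P(urn B | data) = 14/25, P(urn C | data) = 28/75.
So P(purple next | data) = Σ P(purple next | H) P(H | data) = (2/5)(1/15) + (0)(14/25) + (0)(28/75) = 2/75.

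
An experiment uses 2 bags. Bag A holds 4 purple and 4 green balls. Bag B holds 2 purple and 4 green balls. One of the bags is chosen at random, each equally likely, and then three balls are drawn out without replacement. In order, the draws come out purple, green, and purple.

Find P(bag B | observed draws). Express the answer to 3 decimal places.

0.318

For each hypothesis, P(data | H) works out to: P(data | bag A) = (4/8)(4/7)(3/6) = 1/7; P(data | bag B) = (2/6)(4/5)(1/4) = 1/15.
The prior-weighted likelihoods are 1/2 · 1/7 = 1/14, 1/2 · 1/15 = 1/30; with total 11/105.
So P(bag B | data) = (1/30) / (11/105) = 7/22.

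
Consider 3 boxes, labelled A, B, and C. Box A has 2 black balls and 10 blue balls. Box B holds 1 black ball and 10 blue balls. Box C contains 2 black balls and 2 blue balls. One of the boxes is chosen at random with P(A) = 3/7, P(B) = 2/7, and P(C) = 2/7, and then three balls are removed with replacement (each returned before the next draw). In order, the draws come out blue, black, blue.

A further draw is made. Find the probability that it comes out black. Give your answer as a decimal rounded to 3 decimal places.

0.263

Under each hypothesis, the probability of the observed sequence is: P(data | box A) = (10/12)(2/12)(10/12) = 0.11574; P(data | box B) = (10/11)(1/11)(10/11) = 0.075131; P(data | box C) = (2/4)(2/4)(2/4) = 0.125.
Multiplying each by its prior: 3/7 · 0.11574 = 0.049603, 2/7 · 0.075131 = 0.021466, 2/7 · 0.125 = 0.035714; these sum to 0.10678.
Dividing through by the total gives posterior P(box A | data) = 0.46452, P(box B | data) = 0.20102, P(box C | data) = 0.33445.
The predictive probability is P(black next | data) = (1/6)(0.46452) + (1/11)(0.20102) + (1/2)(0.33445) = 0.26292.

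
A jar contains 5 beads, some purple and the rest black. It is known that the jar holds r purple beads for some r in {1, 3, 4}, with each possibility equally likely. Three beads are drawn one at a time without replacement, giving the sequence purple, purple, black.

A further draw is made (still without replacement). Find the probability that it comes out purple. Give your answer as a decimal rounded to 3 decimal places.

Under each hypothesis, the probability of the observed sequence is: P(data | r = 1) = (1/5)(0/4) = 0; P(data | r = 3) = (3/5)(2/4)(2/3) = 1/5; P(data | r = 4) = (4/5)(3/4)(1/3) = 1/5.
Multiplying each by its prior: 1/3 · 0 = 0, 1/3 · 1/5 = 1/15, 1/3 · 1/5 = 1/15; these sum to 2/15.
Normalising, the posterior is P(r = 1 | data) = 0, P(r = 3 | data) = 1/2, P(r = 4 | data) = 1/2.
So P(purple next | data) = Σ P(purple next | H) P(H | data) = (1/2)(1/2) + (1)(1/2) = 3/4.

0.750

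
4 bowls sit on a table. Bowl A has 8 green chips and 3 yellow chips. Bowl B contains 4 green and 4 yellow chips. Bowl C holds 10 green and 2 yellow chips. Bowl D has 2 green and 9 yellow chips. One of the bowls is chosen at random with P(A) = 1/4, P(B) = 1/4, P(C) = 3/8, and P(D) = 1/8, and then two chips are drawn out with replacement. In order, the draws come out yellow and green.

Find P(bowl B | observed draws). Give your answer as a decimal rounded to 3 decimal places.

0.342

Compute the likelihood of the observed sequence for each case: P(data | bowl A) = (3/11)(8/11) = 0.19835; P(data | bowl B) = (4/8)(4/8) = 0.25; P(data | bowl C) = (2/12)(10/12) = 0.13889; P(data | bowl D) = (9/11)(2/11) = 0.14876.
Multiplying each by its prior: 1/4 · 0.19835 = 0.049587, 1/4 · 0.25 = 0.0625, 3/8 · 0.13889 = 0.052083, 1/8 · 0.14876 = 0.018595; with total 0.18277.
So P(bowl B | data) = (0.0625) / (0.18277) = 0.34197.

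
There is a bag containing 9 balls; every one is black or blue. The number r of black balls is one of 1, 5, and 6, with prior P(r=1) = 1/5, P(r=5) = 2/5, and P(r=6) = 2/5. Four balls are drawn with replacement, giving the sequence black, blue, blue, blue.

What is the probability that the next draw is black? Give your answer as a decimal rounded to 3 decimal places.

For each hypothesis, P(data | H) works out to: P(data | r = 1) = (1/9)(8/9)(8/9)(8/9) = 0.078037; P(data | r = 5) = (5/9)(4/9)(4/9)(4/9) = 0.048773; P(data | r = 6) = (6/9)(3/9)(3/9)(3/9) = 0.024691.
Multiplying each by its prior: 1/5 · 0.078037 = 0.015607, 2/5 · 0.048773 = 0.019509, 2/5 · 0.024691 = 0.0098765; with total 0.044993.
The posterior is then P(r = 1 | data) = 0.34688, P(r = 5 | data) = 0.4336, P(r = 6 | data) = 0.21951.
So P(black next | data) = Σ P(black next | H) P(H | data) = (1/9)(0.34688) + (5/9)(0.4336) + (2/3)(0.21951) = 0.42578.

0.426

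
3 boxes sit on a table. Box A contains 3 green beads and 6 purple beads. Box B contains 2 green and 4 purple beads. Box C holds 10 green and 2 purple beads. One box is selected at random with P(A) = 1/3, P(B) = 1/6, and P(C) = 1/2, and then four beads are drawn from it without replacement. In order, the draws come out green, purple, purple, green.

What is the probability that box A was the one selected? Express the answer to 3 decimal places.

Compute the likelihood of the observed sequence for each case: P(data | box A) = (3/9)(6/8)(5/7)(2/6) = 0.059524; P(data | box B) = (2/6)(4/5)(3/4)(1/3) = 0.066667; P(data | box C) = (10/12)(2/11)(1/10)(9/9) = 0.015152.
The prior-weighted likelihoods are 1/3 · 0.059524 = 0.019841, 1/6 · 0.066667 = 0.011111, 1/2 · 0.015152 = 0.0075758; with total 0.038528.
By Bayes' rule, P(box A | data) = (0.019841) / (0.038528) = 0.51498.

0.515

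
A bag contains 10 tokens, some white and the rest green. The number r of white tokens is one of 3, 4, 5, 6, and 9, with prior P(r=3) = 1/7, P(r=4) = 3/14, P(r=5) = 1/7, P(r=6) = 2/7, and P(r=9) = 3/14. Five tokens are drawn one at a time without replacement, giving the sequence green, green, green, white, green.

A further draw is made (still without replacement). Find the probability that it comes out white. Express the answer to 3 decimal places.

0.552

For each hypothesis, P(data | H) works out to: P(data | r = 3) = (7/10)(6/9)(5/8)(3/7)(4/6) = 0.083333; P(data | r = 4) = (6/10)(5/9)(4/8)(4/7)(3/6) = 0.047619; P(data | r = 5) = (5/10)(4/9)(3/8)(5/7)(2/6) = 0.019841; P(data | r = 6) = (4/10)(3/9)(2/8)(6/7)(1/6) = 0.0047619; P(data | r = 9) = (1/10)(0/9) = 0.
Weighting by the prior gives 1/7 · 0.083333 = 0.011905, 3/14 · 0.047619 = 0.010204, 1/7 · 0.019841 = 0.0028345, 2/7 · 0.0047619 = 0.0013605, 3/14 · 0 = 0; with total 0.026304.
The posterior is then P(r = 3 | data) = 0.45259, P(r = 4 | data) = 0.38793, P(r = 5 | data) = 0.10776, P(r = 6 | data) = 0.051724, P(r = 9 | data) = 0.
So P(white next | data) = Σ P(white next | H) P(H | data) = (2/5)(0.45259) + (3/5)(0.38793) + (4/5)(0.10776) + (1)(0.051724) = 0.55172.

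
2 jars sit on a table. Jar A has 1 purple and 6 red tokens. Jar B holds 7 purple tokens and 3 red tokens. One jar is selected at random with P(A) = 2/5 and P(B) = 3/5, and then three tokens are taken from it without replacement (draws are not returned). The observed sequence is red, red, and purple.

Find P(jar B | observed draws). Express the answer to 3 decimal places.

0.380

Under each hypothesis, the probability of the observed sequence is: P(data | jar A) = (6/7)(5/6)(1/5) = 0.14286; P(data | jar B) = (3/10)(2/9)(7/8) = 0.058333.
Multiplying each by its prior: 2/5 · 0.14286 = 0.057143, 3/5 · 0.058333 = 0.035; these sum to 0.092143.
So P(jar B | data) = (0.035) / (0.092143) = 0.37984.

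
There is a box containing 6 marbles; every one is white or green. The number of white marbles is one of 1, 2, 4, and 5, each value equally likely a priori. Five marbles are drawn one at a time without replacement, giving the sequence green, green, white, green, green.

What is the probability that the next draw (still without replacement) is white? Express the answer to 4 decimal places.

0.2857

The likelihood of the observed sequence under each hypothesis: P(data | r = 1) = (5/6)(4/5)(1/4)(3/3)(2/2) = 1/6; P(data | r = 2) = (4/6)(3/5)(2/4)(2/3)(1/2) = 1/15; P(data | r = 4) = (2/6)(1/5)(4/4)(0/3) = 0; P(data | r = 5) = (1/6)(0/5) = 0.
Multiplying each by its prior: 1/4 · 1/6 = 1/24, 1/4 · 1/15 = 1/60, 1/4 · 0 = 0, 1/4 · 0 = 0; these sum to 7/120.
Dividing through by the total gives posterior P(r = 1 | data) = 5/7, P(r = 2 | data) = 2/7, P(r = 4 | data) = 0, P(r = 5 | data) = 0.
Averaging over the posterior, P(white next | data) = (0)(5/7) + (1)(2/7) = 2/7.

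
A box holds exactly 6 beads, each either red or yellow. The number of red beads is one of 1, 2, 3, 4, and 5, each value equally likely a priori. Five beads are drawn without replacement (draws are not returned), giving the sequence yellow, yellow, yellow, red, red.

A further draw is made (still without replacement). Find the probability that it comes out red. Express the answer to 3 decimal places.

Compute the likelihood of the observed sequence for each case: P(data | r = 1) = (5/6)(4/5)(3/4)(1/3)(0/2) = 0; P(data | r = 2) = (4/6)(3/5)(2/4)(2/3)(1/2) = 1/15; P(data | r = 3) = (3/6)(2/5)(1/4)(3/3)(2/2) = 1/20; P(data | r = 4) = (2/6)(1/5)(0/4) = 0; P(data | r = 5) = (1/6)(0/5) = 0.
The prior-weighted likelihoods are 1/5 · 0 = 0, 1/5 · 1/15 = 1/75, 1/5 · 1/20 = 1/100, 1/5 · 0 = 0, 1/5 · 0 = 0; with total 7/300.
The posterior is then P(r = 1 | data) = 0, P(r = 2 | data) = 4/7, P(r = 3 | data) = 3/7, P(r = 4 | data) = 0, P(r = 5 | data) = 0.
Averaging over the posterior, P(red next | data) = (0)(4/7) + (1)(3/7) = 3/7.

0.429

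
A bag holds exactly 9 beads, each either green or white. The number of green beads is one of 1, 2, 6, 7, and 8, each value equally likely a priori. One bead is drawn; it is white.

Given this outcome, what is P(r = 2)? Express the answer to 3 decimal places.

Under each hypothesis, the probability of this draw is: P(data | r = 1) = (8/9) = 8/9; P(data | r = 2) = (7/9) = 7/9; P(data | r = 6) = (3/9) = 1/3; P(data | r = 7) = (2/9) = 2/9; P(data | r = 8) = (1/9) = 1/9.
The prior-weighted likelihoods are 1/5 · 8/9 = 8/45, 1/5 · 7/9 = 7/45, 1/5 · 1/3 = 1/15, 1/5 · 2/9 = 2/45, 1/5 · 1/9 = 1/45; these sum to 7/15.
So P(r = 2 | data) = (7/45) / (7/15) = 1/3.

0.333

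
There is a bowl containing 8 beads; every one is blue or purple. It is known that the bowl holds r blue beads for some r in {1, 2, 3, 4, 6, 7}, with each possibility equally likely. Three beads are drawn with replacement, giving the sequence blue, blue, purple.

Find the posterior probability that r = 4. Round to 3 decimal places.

0.245

Compute the likelihood of the observed sequence for each case: P(data | r = 1) = (1/8)(1/8)(7/8) = 0.013672; P(data | r = 2) = (2/8)(2/8)(6/8) = 0.046875; P(data | r = 3) = (3/8)(3/8)(5/8) = 0.087891; P(data | r = 4) = (4/8)(4/8)(4/8) = 0.125; P(data | r = 6) = (6/8)(6/8)(2/8) = 0.14062; P(data | r = 7) = (7/8)(7/8)(1/8) = 0.095703.
The prior-weighted likelihoods are 1/6 · 0.013672 = 0.0022786, 1/6 · 0.046875 = 0.0078125, 1/6 · 0.087891 = 0.014648, 1/6 · 0.125 = 0.020833, 1/6 · 0.14062 = 0.023438, 1/6 · 0.095703 = 0.015951; with total 0.084961.
By Bayes' rule, P(r = 4 | data) = (0.020833) / (0.084961) = 0.24521.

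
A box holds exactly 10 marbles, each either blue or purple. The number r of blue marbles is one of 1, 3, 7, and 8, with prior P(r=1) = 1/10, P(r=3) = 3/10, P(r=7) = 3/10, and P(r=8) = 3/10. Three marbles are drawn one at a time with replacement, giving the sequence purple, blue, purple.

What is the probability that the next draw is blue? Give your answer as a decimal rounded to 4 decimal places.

Under each hypothesis, the probability of the observed sequence is: P(data | r = 1) = (9/10)(1/10)(9/10) = 0.081; P(data | r = 3) = (7/10)(3/10)(7/10) = 0.147; P(data | r = 7) = (3/10)(7/10)(3/10) = 0.063; P(data | r = 8) = (2/10)(8/10)(2/10) = 0.032.
Weighting by the prior gives 1/10 · 0.081 = 0.0081, 3/10 · 0.147 = 0.0441, 3/10 · 0.063 = 0.0189, 3/10 · 0.032 = 0.0096; with total 0.0807.
Normalising, the posterior is P(r = 1 | data) = 0.10037, P(r = 3 | data) = 0.54647, P(r = 7 | data) = 0.2342, P(r = 8 | data) = 0.11896.
Averaging over the posterior, P(blue next | data) = (1/10)(0.10037) + (3/10)(0.54647) + (7/10)(0.2342) + (4/5)(0.11896) = 0.43309.

0.4331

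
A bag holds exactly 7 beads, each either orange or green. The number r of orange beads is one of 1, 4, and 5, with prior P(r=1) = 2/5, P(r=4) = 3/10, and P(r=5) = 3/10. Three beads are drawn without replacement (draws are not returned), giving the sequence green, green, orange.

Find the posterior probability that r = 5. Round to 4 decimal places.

0.1351

For each hypothesis, P(data | H) works out to: P(data | r = 1) = (6/7)(5/6)(1/5) = 1/7; P(data | r = 4) = (3/7)(2/6)(4/5) = 4/35; P(data | r = 5) = (2/7)(1/6)(5/5) = 1/21.
Weighting by the prior gives 2/5 · 1/7 = 2/35, 3/10 · 4/35 = 6/175, 3/10 · 1/21 = 1/70; summing to 37/350.
So P(r = 5 | data) = (1/70) / (37/350) = 5/37.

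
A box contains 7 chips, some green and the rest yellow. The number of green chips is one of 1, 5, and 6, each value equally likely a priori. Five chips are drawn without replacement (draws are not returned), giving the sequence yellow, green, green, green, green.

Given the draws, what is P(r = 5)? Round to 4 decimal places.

0.4000

The likelihood of the observed sequence under each hypothesis: P(data | r = 1) = (6/7)(1/6)(0/5) = 0; P(data | r = 5) = (2/7)(5/6)(4/5)(3/4)(2/3) = 2/21; P(data | r = 6) = (1/7)(6/6)(5/5)(4/4)(3/3) = 1/7.
Weighting by the prior gives 1/3 · 0 = 0, 1/3 · 2/21 = 2/63, 1/3 · 1/7 = 1/21; with total 5/63.
So P(r = 5 | data) = (2/63) / (5/63) = 2/5.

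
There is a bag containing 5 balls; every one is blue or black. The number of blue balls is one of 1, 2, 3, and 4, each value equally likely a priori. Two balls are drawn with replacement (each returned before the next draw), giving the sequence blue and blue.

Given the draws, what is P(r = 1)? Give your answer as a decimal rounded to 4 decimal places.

The likelihood of the observed sequence under each hypothesis: P(data | r = 1) = (1/5)(1/5) = 1/25; P(data | r = 2) = (2/5)(2/5) = 4/25; P(data | r = 3) = (3/5)(3/5) = 9/25; P(data | r = 4) = (4/5)(4/5) = 16/25.
Weighting by the prior gives 1/4 · 1/25 = 1/100, 1/4 · 4/25 = 1/25, 1/4 · 9/25 = 9/100, 1/4 · 16/25 = 4/25; summing to 3/10.
By Bayes' rule, P(r = 1 | data) = (1/100) / (3/10) = 1/30.

0.0333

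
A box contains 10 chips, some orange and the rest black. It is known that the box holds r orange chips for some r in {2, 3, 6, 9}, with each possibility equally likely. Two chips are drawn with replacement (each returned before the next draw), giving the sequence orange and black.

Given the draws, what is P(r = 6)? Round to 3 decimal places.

0.343

The likelihood of the observed sequence under each hypothesis: P(data | r = 2) = (2/10)(8/10) = 4/25; P(data | r = 3) = (3/10)(7/10) = 21/100; P(data | r = 6) = (6/10)(4/10) = 6/25; P(data | r = 9) = (9/10)(1/10) = 9/100.
Multiplying each by its prior: 1/4 · 4/25 = 1/25, 1/4 · 21/100 = 21/400, 1/4 · 6/25 = 3/50, 1/4 · 9/100 = 9/400; summing to 7/40.
Therefore the posterior P(r = 6 | data) = (3/50) / (7/40) = 12/35.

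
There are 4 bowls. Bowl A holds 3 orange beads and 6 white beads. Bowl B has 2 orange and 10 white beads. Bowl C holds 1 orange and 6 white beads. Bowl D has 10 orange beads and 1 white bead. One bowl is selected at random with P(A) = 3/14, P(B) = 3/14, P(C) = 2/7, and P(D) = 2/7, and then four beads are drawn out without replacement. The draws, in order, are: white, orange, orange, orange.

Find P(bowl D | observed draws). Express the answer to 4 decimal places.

The likelihood of the observed sequence under each hypothesis: P(data | bowl A) = (6/9)(3/8)(2/7)(1/6) = 0.011905; P(data | bowl B) = (10/12)(2/11)(1/10)(0/9) = 0; P(data | bowl C) = (6/7)(1/6)(0/5) = 0; P(data | bowl D) = (1/11)(10/10)(9/9)(8/8) = 0.090909.
Weighting by the prior gives 3/14 · 0.011905 = 0.002551, 3/14 · 0 = 0, 2/7 · 0 = 0, 2/7 · 0.090909 = 0.025974; with total 0.028525.
So P(bowl D | data) = (0.025974) / (0.028525) = 0.91057.

0.9106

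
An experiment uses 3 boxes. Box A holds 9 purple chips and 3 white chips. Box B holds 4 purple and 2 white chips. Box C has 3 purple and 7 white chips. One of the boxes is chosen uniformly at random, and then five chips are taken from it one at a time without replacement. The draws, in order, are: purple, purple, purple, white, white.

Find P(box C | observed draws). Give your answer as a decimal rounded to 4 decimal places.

Compute the likelihood of the observed sequence for each case: P(data | box A) = (9/12)(8/11)(7/10)(3/9)(2/8) = 0.031818; P(data | box B) = (4/6)(3/5)(2/4)(2/3)(1/2) = 0.066667; P(data | box C) = (3/10)(2/9)(1/8)(7/7)(6/6) = 0.0083333.
Weighting by the prior gives 1/3 · 0.031818 = 0.010606, 1/3 · 0.066667 = 0.022222, 1/3 · 0.0083333 = 0.0027778; summing to 0.035606.
By Bayes' rule, P(box C | data) = (0.0027778) / (0.035606) = 0.078014.

0.0780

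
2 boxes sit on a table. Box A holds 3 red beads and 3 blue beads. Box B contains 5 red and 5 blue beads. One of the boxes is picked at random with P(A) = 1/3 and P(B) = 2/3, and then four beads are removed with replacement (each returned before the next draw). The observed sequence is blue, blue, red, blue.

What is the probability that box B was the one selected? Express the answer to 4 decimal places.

The likelihood of the observed sequence under each hypothesis: P(data | box A) = (3/6)(3/6)(3/6)(3/6) = 1/16; P(data | box B) = (5/10)(5/10)(5/10)(5/10) = 1/16.
Weighting by the prior gives 1/3 · 1/16 = 1/48, 2/3 · 1/16 = 1/24; with total 1/16.
Therefore the posterior P(box B | data) = (1/24) / (1/16) = 2/3.

0.6667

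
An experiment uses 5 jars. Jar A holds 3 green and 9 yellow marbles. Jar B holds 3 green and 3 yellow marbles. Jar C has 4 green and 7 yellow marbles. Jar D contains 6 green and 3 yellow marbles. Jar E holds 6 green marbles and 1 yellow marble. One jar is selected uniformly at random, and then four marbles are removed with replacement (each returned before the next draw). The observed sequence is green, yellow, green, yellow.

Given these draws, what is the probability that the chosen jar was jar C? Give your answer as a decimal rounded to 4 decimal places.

Under each hypothesis, the probability of the observed sequence is: P(data | jar A) = (3/12)(9/12)(3/12)(9/12) = 0.035156; P(data | jar B) = (3/6)(3/6)(3/6)(3/6) = 0.0625; P(data | jar C) = (4/11)(7/11)(4/11)(7/11) = 0.053548; P(data | jar D) = (6/9)(3/9)(6/9)(3/9) = 0.049383; P(data | jar E) = (6/7)(1/7)(6/7)(1/7) = 0.014994.
Multiplying each by its prior: 1/5 · 0.035156 = 0.0070313, 1/5 · 0.0625 = 0.0125, 1/5 · 0.053548 = 0.01071, 1/5 · 0.049383 = 0.0098765, 1/5 · 0.014994 = 0.0029988; summing to 0.043116.
By Bayes' rule, P(jar C | data) = (0.01071) / (0.043116) = 0.24839.

0.2484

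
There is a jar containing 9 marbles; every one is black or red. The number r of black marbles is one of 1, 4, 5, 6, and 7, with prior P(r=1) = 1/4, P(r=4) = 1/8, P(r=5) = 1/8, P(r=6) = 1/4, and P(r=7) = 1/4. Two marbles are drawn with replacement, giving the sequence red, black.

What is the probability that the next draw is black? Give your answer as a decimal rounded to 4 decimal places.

0.5630

Under each hypothesis, the probability of the observed sequence is: P(data | r = 1) = (8/9)(1/9) = 8/81; P(data | r = 4) = (5/9)(4/9) = 20/81; P(data | r = 5) = (4/9)(5/9) = 20/81; P(data | r = 6) = (3/9)(6/9) = 2/9; P(data | r = 7) = (2/9)(7/9) = 14/81.
Multiplying each by its prior: 1/4 · 8/81 = 2/81, 1/8 · 20/81 = 5/162, 1/8 · 20/81 = 5/162, 1/4 · 2/9 = 1/18, 1/4 · 14/81 = 7/162; summing to 5/27.
Normalising, the posterior is P(r = 1 | data) = 2/15, P(r = 4 | data) = 1/6, P(r = 5 | data) = 1/6, P(r = 6 | data) = 3/10, P(r = 7 | data) = 7/30.
The predictive probability is P(black next | data) = (1/9)(2/15) + (4/9)(1/6) + (5/9)(1/6) + (2/3)(3/10) + (7/9)(7/30) = 76/135.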